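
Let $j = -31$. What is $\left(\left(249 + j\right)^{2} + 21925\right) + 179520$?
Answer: $248969$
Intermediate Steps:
$\left(\left(249 + j\right)^{2} + 21925\right) + 179520 = \left(\left(249 - 31\right)^{2} + 21925\right) + 179520 = \left(218^{2} + 21925\right) + 179520 = \left(47524 + 21925\right) + 179520 = 69449 + 179520 = 248969$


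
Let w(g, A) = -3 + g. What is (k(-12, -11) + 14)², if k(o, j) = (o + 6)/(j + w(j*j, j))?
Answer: 2226064/11449 ≈ 194.43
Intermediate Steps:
k(o, j) = (6 + o)/(-3 + j + j²) (k(o, j) = (o + 6)/(j + (-3 + j*j)) = (6 + o)/(j + (-3 + j²)) = (6 + o)/(-3 + j + j²))
(k(-12, -11) + 14)² = ((6 - 12)/(-3 - 11 + (-11)²) + 14)² = (-6/(-3 - 11 + 121) + 14)² = (-6/107 + 14)² = (1492/107)² = 2226064/11449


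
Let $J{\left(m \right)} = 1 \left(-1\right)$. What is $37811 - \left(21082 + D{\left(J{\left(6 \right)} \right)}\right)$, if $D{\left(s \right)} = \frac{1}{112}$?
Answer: $\frac{1873647}{112} \approx 16729.0$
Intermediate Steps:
$J{\left(m \right)} = -1$
$D{\left(s \right)} = \frac{1}{112}$
$37811 - \left(21082 + D{\left(J{\left(6 \right)} \right)}\right) = 37811 - \left(21082 + \frac{1}{112}\right) = 37811 - \frac{2361185}{112} = \frac{1873647}{112}$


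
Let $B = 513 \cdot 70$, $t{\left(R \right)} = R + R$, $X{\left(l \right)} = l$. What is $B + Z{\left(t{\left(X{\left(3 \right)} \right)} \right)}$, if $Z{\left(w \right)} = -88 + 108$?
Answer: $35930$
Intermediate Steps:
$t{\left(R \right)} = 2 R$
$Z{\left(w \right)} = 20$
$B = 35910$
$B + Z{\left(t{\left(X{\left(3 \right)} \right)} \right)} = 35910 + 20 = 35930$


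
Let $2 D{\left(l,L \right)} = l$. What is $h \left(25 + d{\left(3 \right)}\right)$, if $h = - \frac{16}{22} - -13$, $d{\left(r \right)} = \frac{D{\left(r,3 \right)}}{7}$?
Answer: $\frac{47655}{154} \approx 309.45$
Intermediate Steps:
$D{\left(l,L \right)} = \frac{l}{2}$
$d{\left(r \right)} = \frac{r}{14}$ ($d{\left(r \right)} = \frac{\frac{1}{2} r}{7} = \frac{r}{2} \cdot \frac{1}{7} = \frac{r}{14}$)
$h = \frac{135}{11}$ ($h = \left(-16\right) \frac{1}{22} + 13 = - \frac{8}{11} + 13 = \frac{135}{11} \approx 12.273$)
$h \left(25 + d{\left(3 \right)}\right) = \frac{135 \left(25 + \frac{1}{14} \cdot 3\right)}{11} = \frac{135 \left(25 + \frac{3}{14}\right)}{11} = \frac{135}{11} \cdot \frac{353}{14} = \frac{47655}{154}$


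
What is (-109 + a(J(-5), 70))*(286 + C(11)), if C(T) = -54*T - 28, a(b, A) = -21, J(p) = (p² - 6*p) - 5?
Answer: 43680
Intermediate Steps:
J(p) = -5 + p² - 6*p
C(T) = -28 - 54*T
(-109 + a(J(-5), 70))*(286 + C(11)) = (-109 - 21)*(286 + (-28 - 54*11)) = -130*(286 + (-28 - 594)) = -130*(286 - 622) = -130*(-336) = 43680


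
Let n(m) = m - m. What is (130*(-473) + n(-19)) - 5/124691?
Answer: -7667249595/124691 ≈ -61490.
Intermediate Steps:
n(m) = 0
(130*(-473) + n(-19)) - 5/124691 = (130*(-473) + 0) - 5/124691 = (-61490 + 0) - 5/124691 = -61490 - 1*5/124691 = -61490 - 5/124691 = -7667249595/124691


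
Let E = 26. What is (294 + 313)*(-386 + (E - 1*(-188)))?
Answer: -104404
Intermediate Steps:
(294 + 313)*(-386 + (E - 1*(-188))) = (294 + 313)*(-386 + (26 - 1*(-188))) = 607*(-386 + (26 + 188)) = 607*(-386 + 214) = 607*(-172) = -104404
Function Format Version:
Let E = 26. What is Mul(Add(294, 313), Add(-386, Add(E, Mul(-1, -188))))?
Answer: -104404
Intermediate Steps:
Mul(Add(294, 313), Add(-386, Add(E, Mul(-1, -188)))) = Mul(Add(294, 313), Add(-386, Add(26, Mul(-1, -188)))) = Mul(607, Add(-386, Add(26, 188))) = Mul(607, Add(-386, 214)) = Mul(607, -172) = -104404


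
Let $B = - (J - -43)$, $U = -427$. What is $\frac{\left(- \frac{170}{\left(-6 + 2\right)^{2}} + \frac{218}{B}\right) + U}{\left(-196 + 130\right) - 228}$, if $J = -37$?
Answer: $\frac{1625}{1008} \approx 1.6121$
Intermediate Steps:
$B = -6$ ($B = - (-37 - -43) = - (-37 + 43) = \left(-1\right) 6 = -6$)
$\frac{\left(- \frac{170}{\left(-6 + 2\right)^{2}} + \frac{218}{B}\right) + U}{\left(-196 + 130\right) - 228} = \frac{\left(- \frac{170}{\left(-6 + 2\right)^{2}} + \frac{218}{-6}\right) - 427}{\left(-196 + 130\right) - 228} = \frac{\left(- \frac{170}{\left(-4\right)^{2}} + 218 \left(- \frac{1}{6}\right)\right) - 427}{-66 - 228} = \frac{\left(- \frac{170}{16} - \frac{109}{3}\right) - 427}{-294} = \left(\left(\left(-170\right) \frac{1}{16} - \frac{109}{3}\right) - 427\right) \left(- \frac{1}{294}\right) = \left(\left(- \frac{85}{8} - \frac{109}{3}\right) - 427\right) \left(- \frac{1}{294}\right) = \left(- \frac{1127}{24} - 427\right) \left(- \frac{1}{294}\right) = \left(- \frac{11375}{24}\right) \left(- \frac{1}{294}\right) = \frac{1625}{1008}$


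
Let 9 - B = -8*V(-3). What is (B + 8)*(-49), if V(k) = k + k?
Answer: 1519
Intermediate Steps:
V(k) = 2*k
B = -39 (B = 9 - (-8)*2*(-3) = 9 - (-8)*(-6) = 9 - 1*48 = 9 - 48 = -39)
(B + 8)*(-49) = (-39 + 8)*(-49) = -31*(-49) = 1519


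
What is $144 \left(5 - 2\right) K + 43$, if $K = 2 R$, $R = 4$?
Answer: $3499$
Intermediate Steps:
$K = 8$ ($K = 2 \cdot 4 = 8$)
$144 \left(5 - 2\right) K + 43 = 144 \left(5 - 2\right) 8 + 43 = 144 \cdot 3 \cdot 8 + 43 = 144 \cdot 24 + 43 = 3456 + 43 = 3499$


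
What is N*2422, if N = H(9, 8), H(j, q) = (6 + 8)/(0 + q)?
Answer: 8477/2 ≈ 4238.5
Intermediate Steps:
H(j, q) = 14/q
N = 7/4 (N = 14/8 = 14*(⅛) = 7/4 ≈ 1.7500)
N*2422 = (7/4)*2422 = 8477/2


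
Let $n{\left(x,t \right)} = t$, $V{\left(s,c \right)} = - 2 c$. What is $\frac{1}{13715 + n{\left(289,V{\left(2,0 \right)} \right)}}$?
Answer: $\frac{1}{13715} \approx 7.2913 \cdot 10^{-5}$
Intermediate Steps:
$\frac{1}{13715 + n{\left(289,V{\left(2,0 \right)} \right)}} = \frac{1}{13715 - 0} = \frac{1}{13715 + 0} = \frac{1}{13715}$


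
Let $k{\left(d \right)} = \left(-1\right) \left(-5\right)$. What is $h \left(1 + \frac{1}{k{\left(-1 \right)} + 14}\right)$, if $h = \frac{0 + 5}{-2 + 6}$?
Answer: $\frac{25}{19} \approx 1.3158$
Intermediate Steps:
$k{\left(d \right)} = 5$
$h = \frac{5}{4} \approx 1.25$
$h \left(1 + \frac{1}{k{\left(-1 \right)} + 14}\right) = \frac{5 \left(1 + \frac{1}{5 + 14}\right)}{4} = \frac{5 \left(1 + \frac{1}{19}\right)}{4} = \frac{5}{4} \cdot \frac{20}{19} = \frac{25}{19}$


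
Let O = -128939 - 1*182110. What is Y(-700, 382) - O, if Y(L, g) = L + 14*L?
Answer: 300549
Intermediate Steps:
Y(L, g) = 15*L
O = -311049 (O = -128939 - 182110 = -311049)
Y(-700, 382) - O = 15*(-700) - 1*(-311049) = -10500 + 311049 = 300549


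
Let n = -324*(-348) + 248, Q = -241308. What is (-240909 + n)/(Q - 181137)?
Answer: 127909/422445 ≈ 0.30278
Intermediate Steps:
n = 113000 (n = 112752 + 248 = 113000)
(-240909 + n)/(Q - 181137) = (-240909 + 113000)/(-241308 - 181137) = -127909/(-422445) = -127909*(-1/422445) = 127909/422445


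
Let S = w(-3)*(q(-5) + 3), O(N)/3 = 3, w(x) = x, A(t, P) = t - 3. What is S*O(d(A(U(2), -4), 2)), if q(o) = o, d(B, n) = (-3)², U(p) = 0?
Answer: 54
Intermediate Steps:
A(t, P) = -3 + t
d(B, n) = 9
O(N) = 9 (O(N) = 3*3 = 9)
S = 6 (S = -3*(-5 + 3) = -3*(-2) = 6)
S*O(d(A(U(2), -4), 2)) = 6*9 = 54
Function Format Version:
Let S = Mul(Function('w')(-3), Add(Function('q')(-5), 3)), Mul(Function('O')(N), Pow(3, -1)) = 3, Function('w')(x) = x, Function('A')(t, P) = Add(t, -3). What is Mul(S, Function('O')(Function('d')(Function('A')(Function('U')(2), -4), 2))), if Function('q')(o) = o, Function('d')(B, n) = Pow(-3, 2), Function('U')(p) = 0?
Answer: 54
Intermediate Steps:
Function('A')(t, P) = Add(-3, t)
Function('d')(B, n) = 9
Function('O')(N) = 9 (Function('O')(N) = Mul(3, 3) = 9)
S = 6 (S = Mul(-3, Add(-5, 3)) = Mul(-3, -2) = 6)
Mul(S, Function('O')(Function('d')(Function('A')(Function('U')(2), -4), 2))) = Mul(6, 9) = 54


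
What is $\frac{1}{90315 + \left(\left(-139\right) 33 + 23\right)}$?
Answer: $\frac{1}{85751} \approx 1.1662 \cdot 10^{-5}$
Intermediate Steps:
$\frac{1}{90315 + \left(\left(-139\right) 33 + 23\right)} = \frac{1}{90315 + \left(-4587 + 23\right)} = \frac{1}{90315 - 4564} = \frac{1}{85751}$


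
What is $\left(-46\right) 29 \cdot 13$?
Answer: $-17342$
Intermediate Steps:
$\left(-46\right) 29 \cdot 13 = \left(-1334\right) 13 = -17342$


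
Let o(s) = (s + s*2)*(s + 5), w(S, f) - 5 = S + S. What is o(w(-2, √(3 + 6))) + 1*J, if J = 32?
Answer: 50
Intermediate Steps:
w(S, f) = 5 + 2*S (w(S, f) = 5 + (S + S) = 5 + 2*S)
o(s) = 3*s*(5 + s) (o(s) = (s + 2*s)*(5 + s) = (3*s)*(5 + s) = 3*s*(5 + s))
o(w(-2, √(3 + 6))) + 1*J = 3*(5 + 2*(-2))*(5 + (5 + 2*(-2))) + 1*32 = 3*(5 - 4)*(5 + (5 - 4)) + 32 = 3*1*(5 + 1) + 32 = 3*1*6 + 32 = 18 + 32 = 50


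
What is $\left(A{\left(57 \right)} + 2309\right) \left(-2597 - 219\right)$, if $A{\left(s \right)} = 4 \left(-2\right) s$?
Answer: $-5218048$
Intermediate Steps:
$A{\left(s \right)} = - 8 s$
$\left(A{\left(57 \right)} + 2309\right) \left(-2597 - 219\right) = \left(\left(-8\right) 57 + 2309\right) \left(-2597 - 219\right) = \left(-456 + 2309\right) \left(-2816\right) = 1853 \left(-2816\right) = -5218048$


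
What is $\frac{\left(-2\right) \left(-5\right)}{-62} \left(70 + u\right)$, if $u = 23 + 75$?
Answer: $- \frac{840}{31} \approx -27.097$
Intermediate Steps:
$u = 98$
$\frac{\left(-2\right) \left(-5\right)}{-62} \left(70 + u\right) = \frac{\left(-2\right) \left(-5\right)}{-62} \left(70 + 98\right) = 10 \left(- \frac{1}{62}\right) 168 = \left(- \frac{5}{31}\right) 168 = - \frac{840}{31}$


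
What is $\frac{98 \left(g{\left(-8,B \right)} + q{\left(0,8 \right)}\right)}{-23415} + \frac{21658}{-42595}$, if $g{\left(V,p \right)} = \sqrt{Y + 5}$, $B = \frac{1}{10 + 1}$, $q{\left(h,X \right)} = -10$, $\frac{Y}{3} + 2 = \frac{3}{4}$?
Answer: $- \frac{1899506}{4070865} - \frac{7 \sqrt{5}}{3345} \approx -0.47129$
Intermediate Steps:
$Y = - \frac{15}{4}$ ($Y = -6 + 3 \cdot \frac{3}{4} = -6 + \frac{9}{4} = - \frac{15}{4} \approx -3.75$)
$B = \frac{1}{11} \approx 0.090909$
$g{\left(V,p \right)} = \frac{\sqrt{5}}{2}$ ($g{\left(V,p \right)} = \sqrt{- \frac{15}{4} + 5} = \sqrt{\frac{5}{4}} = \frac{\sqrt{5}}{2}$)
$\frac{98 \left(g{\left(-8,B \right)} + q{\left(0,8 \right)}\right)}{-23415} + \frac{21658}{-42595} = \frac{98 \left(\frac{\sqrt{5}}{2} - 10\right)}{-23415} + \frac{21658}{-42595} = 98 \left(-10 + \frac{\sqrt{5}}{2}\right) \left(- \frac{1}{23415}\right) + 21658 \left(- \frac{1}{42595}\right) = \left(-980 + 49 \sqrt{5}\right) \left(- \frac{1}{23415}\right) - \frac{3094}{6085} = \left(\frac{28}{669} - \frac{7 \sqrt{5}}{3345}\right) - \frac{3094}{6085} = - \frac{1899506}{4070865} - \frac{7 \sqrt{5}}{3345}$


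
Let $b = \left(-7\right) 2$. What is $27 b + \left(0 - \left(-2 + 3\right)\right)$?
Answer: $-379$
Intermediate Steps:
$b = -14$
$27 b + \left(0 - \left(-2 + 3\right)\right) = 27 \left(-14\right) + \left(0 - \left(-2 + 3\right)\right) = -378 + \left(0 - 1\right) = -378 - 1 = -379$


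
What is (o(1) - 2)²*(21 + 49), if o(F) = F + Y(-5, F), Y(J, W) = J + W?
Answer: 1750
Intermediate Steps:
o(F) = -5 + 2*F (o(F) = F + (-5 + F) = -5 + 2*F)
(o(1) - 2)²*(21 + 49) = ((-5 + 2*1) - 2)²*(21 + 49) = ((-5 + 2) - 2)²*70 = (-3 - 2)²*70 = (-5)²*70 = 25*70 = 1750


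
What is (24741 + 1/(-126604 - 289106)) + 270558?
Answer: 122758747289/415710 ≈ 2.9530e+5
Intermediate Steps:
(24741 + 1/(-126604 - 289106)) + 270558 = (24741 + 1/(-415710)) + 270558 = (24741 - 1/415710) + 270558 = 10285081109/415710 + 270558 = 122758747289/415710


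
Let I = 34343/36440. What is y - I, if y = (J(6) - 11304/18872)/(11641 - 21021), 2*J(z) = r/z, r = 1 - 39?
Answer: -11393974237/12094847772 ≈ -0.94205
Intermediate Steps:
I = 34343/36440 (I = 34343*(1/36440) = 34343/36440 ≈ 0.94245)
r = -38
J(z) = -19/z (J(z) = (-38/z)/2 = -19/z)
y = 53299/132764520 (y = (-19/6 - 11304/18872)/(11641 - 21021) = (-19*⅙ - 11304*1/18872)/(-9380) = (-19/6 - 1413/2359)*(-1/9380) = -53299/14154*(-1/9380) = 53299/132764520 ≈ 0.00040145)
y - I = 53299/132764520 - 1*34343/36440 = 53299/132764520 - 34343/36440 = -11393974237/12094847772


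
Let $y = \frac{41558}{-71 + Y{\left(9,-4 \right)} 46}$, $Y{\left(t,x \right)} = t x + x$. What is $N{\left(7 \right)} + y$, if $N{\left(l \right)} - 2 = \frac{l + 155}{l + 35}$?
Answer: $- \frac{30365}{1911} \approx -15.89$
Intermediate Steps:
$N{\left(l \right)} = 2 + \frac{155 + l}{35 + l}$ ($N{\left(l \right)} = 2 + \frac{l + 155}{l + 35} = 2 + \frac{155 + l}{35 + l}$)
$Y{\left(t,x \right)} = x + t x$
$y = - \frac{41558}{1911}$ ($y = \frac{41558}{-71 + - 4 \left(1 + 9\right) 46} = \frac{41558}{-71 + \left(-4\right) 10 \cdot 46} = \frac{41558}{-71 - 1840} = \frac{41558}{-1911} = 41558 \left(- \frac{1}{1911}\right) = - \frac{41558}{1911} \approx -21.747$)
$N{\left(7 \right)} + y = \frac{3 \left(75 + 7\right)}{35 + 7} - \frac{41558}{1911} = 3 \cdot \frac{1}{42} \cdot 82 - \frac{41558}{1911} = \frac{41}{7} - \frac{41558}{1911} = - \frac{30365}{1911}$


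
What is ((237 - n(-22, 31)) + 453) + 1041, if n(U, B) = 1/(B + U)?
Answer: 15578/9 ≈ 1730.9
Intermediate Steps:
((237 - n(-22, 31)) + 453) + 1041 = ((237 - 1/(31 - 22)) + 453) + 1041 = ((237 - 1/9) + 453) + 1041 = ((237 - 1*⅑) + 453) + 1041 = ((237 - ⅑) + 453) + 1041 = (2132/9 + 453) + 1041 = 6209/9 + 1041 = 15578/9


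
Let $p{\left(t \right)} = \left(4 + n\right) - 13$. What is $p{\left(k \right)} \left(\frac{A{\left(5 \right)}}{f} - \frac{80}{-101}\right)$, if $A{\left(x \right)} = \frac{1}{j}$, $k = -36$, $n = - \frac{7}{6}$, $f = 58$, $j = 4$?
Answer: $- \frac{1138321}{140592} \approx -8.0966$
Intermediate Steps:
$n = - \frac{7}{6}$ ($n = \left(-7\right) \frac{1}{6} = - \frac{7}{6} \approx -1.1667$)
$A{\left(x \right)} = \frac{1}{4}$
$p{\left(t \right)} = - \frac{61}{6}$ ($p{\left(t \right)} = \left(4 - \frac{7}{6}\right) - 13 = \frac{17}{6} - 13 = - \frac{61}{6}$)
$p{\left(k \right)} \left(\frac{A{\left(5 \right)}}{f} - \frac{80}{-101}\right) = - \frac{61 \left(\frac{1}{4 \cdot 58} - \frac{80}{-101}\right)}{6} = - \frac{61 \left(\frac{1}{4} \cdot \frac{1}{58} - - \frac{80}{101}\right)}{6} = - \frac{61 \left(\frac{1}{232} + \frac{80}{101}\right)}{6} = \left(- \frac{61}{6}\right) \frac{18661}{23432} = - \frac{1138321}{140592}$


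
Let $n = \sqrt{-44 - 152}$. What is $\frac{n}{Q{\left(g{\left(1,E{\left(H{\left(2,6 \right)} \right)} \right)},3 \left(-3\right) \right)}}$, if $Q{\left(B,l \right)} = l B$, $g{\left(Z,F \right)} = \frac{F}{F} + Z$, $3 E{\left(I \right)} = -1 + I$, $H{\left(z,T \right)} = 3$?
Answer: $- \frac{7 i}{9} \approx - 0.77778 i$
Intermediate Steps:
$n = 14 i$ ($n = \sqrt{-196} = 14 i \approx 14.0 i$)
$E{\left(I \right)} = - \frac{1}{3} + \frac{I}{3}$ ($E{\left(I \right)} = \frac{-1 + I}{3} = - \frac{1}{3} + \frac{I}{3}$)
$g{\left(Z,F \right)} = 1 + Z$
$Q{\left(B,l \right)} = B l$
$\frac{n}{Q{\left(g{\left(1,E{\left(H{\left(2,6 \right)} \right)} \right)},3 \left(-3\right) \right)}} = \frac{14 i}{\left(1 + 1\right) 3 \left(-3\right)} = \frac{14 i}{2 \left(-9\right)} = \frac{14 i}{-18} = 14 i \left(- \frac{1}{18}\right) = - \frac{7 i}{9}$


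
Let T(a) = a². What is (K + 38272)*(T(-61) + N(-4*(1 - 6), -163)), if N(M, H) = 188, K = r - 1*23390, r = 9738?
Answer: 96239580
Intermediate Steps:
K = -13652 (K = 9738 - 1*23390 = 9738 - 23390 = -13652)
(K + 38272)*(T(-61) + N(-4*(1 - 6), -163)) = (-13652 + 38272)*((-61)² + 188) = 24620*(3721 + 188) = 24620*3909 = 96239580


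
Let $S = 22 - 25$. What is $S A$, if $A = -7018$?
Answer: $21054$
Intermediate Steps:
$S = -3$ ($S = 22 - 25 = -3$)
$S A = \left(-3\right) \left(-7018\right) = 21054$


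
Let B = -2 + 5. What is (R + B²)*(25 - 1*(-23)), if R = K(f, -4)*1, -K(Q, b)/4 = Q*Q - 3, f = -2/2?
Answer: 816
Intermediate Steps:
f = -1 (f = -2*½ = -1)
B = 3
K(Q, b) = 12 - 4*Q² (K(Q, b) = -4*(Q*Q - 3) = -4*(Q² - 3) = -4*(-3 + Q²) = 12 - 4*Q²)
R = 8 (R = (12 - 4*(-1)²)*1 = (12 - 4*1)*1 = (12 - 4)*1 = 8*1 = 8)
(R + B²)*(25 - 1*(-23)) = (8 + 3²)*(25 - 1*(-23)) = (8 + 9)*(25 + 23) = 17*48 = 816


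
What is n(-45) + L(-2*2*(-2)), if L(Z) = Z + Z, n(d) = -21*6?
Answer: -110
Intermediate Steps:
n(d) = -126
L(Z) = 2*Z
n(-45) + L(-2*2*(-2)) = -126 + 2*(-2*2*(-2)) = -126 + 2*(-4*(-2)) = -126 + 2*8 = -126 + 16 = -110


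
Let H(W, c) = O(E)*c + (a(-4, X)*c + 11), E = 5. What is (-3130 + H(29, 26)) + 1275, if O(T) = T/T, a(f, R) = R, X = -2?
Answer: -1870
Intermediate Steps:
O(T) = 1
H(W, c) = 11 - c (H(W, c) = 1*c + (-2*c + 11) = c + (11 - 2*c) = 11 - c)
(-3130 + H(29, 26)) + 1275 = (-3130 + (11 - 1*26)) + 1275 = (-3130 + (11 - 26)) + 1275 = (-3130 - 15) + 1275 = -3145 + 1275 = -1870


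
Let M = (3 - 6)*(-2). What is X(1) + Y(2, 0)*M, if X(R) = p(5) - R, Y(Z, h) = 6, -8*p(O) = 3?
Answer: 277/8 ≈ 34.625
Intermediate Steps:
p(O) = -3/8 (p(O) = -⅛*3 = -3/8)
M = 6 (M = -3*(-2) = 6)
X(R) = -3/8 - R
X(1) + Y(2, 0)*M = (-3/8 - 1*1) + 6*6 = (-3/8 - 1) + 36 = -11/8 + 36 = 277/8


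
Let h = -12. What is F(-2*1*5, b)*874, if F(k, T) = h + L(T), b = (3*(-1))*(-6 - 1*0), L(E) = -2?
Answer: -12236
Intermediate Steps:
b = 18 (b = -3*(-6 + 0) = -3*(-6) = 18)
F(k, T) = -14 (F(k, T) = -12 - 2 = -14)
F(-2*1*5, b)*874 = -14*874 = -12236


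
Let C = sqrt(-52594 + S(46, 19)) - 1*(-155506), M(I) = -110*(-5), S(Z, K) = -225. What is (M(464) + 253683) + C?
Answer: 409739 + I*sqrt(52819) ≈ 4.0974e+5 + 229.82*I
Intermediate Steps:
M(I) = 550
C = 155506 + I*sqrt(52819) (C = sqrt(-52594 - 225) - 1*(-155506) = sqrt(-52819) + 155506 = I*sqrt(52819) + 155506 = 155506 + I*sqrt(52819) ≈ 1.5551e+5 + 229.82*I)
(M(464) + 253683) + C = (550 + 253683) + (155506 + I*sqrt(52819)) = 254233 + (155506 + I*sqrt(52819)) = 409739 + I*sqrt(52819)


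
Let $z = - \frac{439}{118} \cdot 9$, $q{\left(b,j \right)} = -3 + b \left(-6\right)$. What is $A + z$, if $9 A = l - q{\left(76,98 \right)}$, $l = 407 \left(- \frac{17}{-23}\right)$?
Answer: $\frac{1244311}{24426} \approx 50.942$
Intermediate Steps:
$q{\left(b,j \right)} = -3 - 6 b$
$l = \frac{6919}{23}$ ($l = 407 \left(\left(-17\right) \left(- \frac{1}{23}\right)\right) = 407 \cdot \frac{17}{23} = \frac{6919}{23} \approx 300.83$)
$A = \frac{17476}{207}$ ($A = \frac{\frac{6919}{23} - \left(-3 - 456\right)}{9} = \frac{\frac{6919}{23} - -459}{9} = \frac{\frac{6919}{23} + 459}{9} = \frac{1}{9} \cdot \frac{17476}{23} = \frac{17476}{207} \approx 84.425$)
$z = - \frac{3951}{118}$ ($z = \left(-439\right) \frac{1}{118} \cdot 9 = \left(- \frac{439}{118}\right) 9 = - \frac{3951}{118} \approx -33.483$)
$A + z = \frac{17476}{207} - \frac{3951}{118} = \frac{1244311}{24426}$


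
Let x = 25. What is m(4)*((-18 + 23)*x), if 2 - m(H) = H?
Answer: -250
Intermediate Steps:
m(H) = 2 - H
m(4)*((-18 + 23)*x) = (2 - 1*4)*((-18 + 23)*25) = (2 - 4)*(5*25) = -2*125 = -250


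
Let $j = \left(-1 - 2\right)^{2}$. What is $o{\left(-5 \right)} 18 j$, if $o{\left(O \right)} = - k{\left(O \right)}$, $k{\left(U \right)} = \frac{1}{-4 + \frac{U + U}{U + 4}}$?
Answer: $-27$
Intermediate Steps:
$j = 9$ ($j = \left(-3\right)^{2} = 9$)
$k{\left(U \right)} = \frac{1}{-4 + \frac{2 U}{4 + U}}$
$o{\left(O \right)} = - \frac{-4 - O}{2 \left(8 + O\right)}$
$o{\left(-5 \right)} 18 j = \frac{4 - 5}{2 \left(8 - 5\right)} 18 \cdot 9 = \frac{1}{2} \cdot \frac{1}{3} \left(-1\right) 18 \cdot 9 = \left(- \frac{1}{6}\right) 18 \cdot 9 = \left(-3\right) 9 = -27$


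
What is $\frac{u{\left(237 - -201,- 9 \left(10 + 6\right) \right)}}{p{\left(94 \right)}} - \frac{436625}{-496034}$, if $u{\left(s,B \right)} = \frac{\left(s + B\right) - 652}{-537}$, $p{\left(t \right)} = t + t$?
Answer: $\frac{4415153}{4995771} \approx 0.88378$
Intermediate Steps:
$p{\left(t \right)} = 2 t$
$u{\left(s,B \right)} = \frac{652}{537} - \frac{B}{537} - \frac{s}{537}$ ($u{\left(s,B \right)} = \left(\left(B + s\right) - 652\right) \left(- \frac{1}{537}\right) = \left(-652 + B + s\right) \left(- \frac{1}{537}\right) = \frac{652}{537} - \frac{B}{537} - \frac{s}{537}$)
$\frac{u{\left(237 - -201,- 9 \left(10 + 6\right) \right)}}{p{\left(94 \right)}} - \frac{436625}{-496034} = \frac{\frac{652}{537} - \frac{\left(-9\right) \left(10 + 6\right)}{537} - \frac{237 - -201}{537}}{2 \cdot 94} - \frac{436625}{-496034} = \frac{\frac{652}{537} - \frac{\left(-9\right) 16}{537} - \frac{237 + 201}{537}}{188} - - \frac{62375}{70862} = \left(\frac{652}{537} - - \frac{48}{179} - \frac{146}{179}\right) \frac{1}{188} + \frac{62375}{70862} = \left(\frac{652}{537} + \frac{48}{179} - \frac{146}{179}\right) \frac{1}{188} + \frac{62375}{70862} = \frac{2}{3} \cdot \frac{1}{188} + \frac{62375}{70862} = \frac{1}{282} + \frac{62375}{70862} = \frac{4415153}{4995771}$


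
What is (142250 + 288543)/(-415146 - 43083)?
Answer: -430793/458229 ≈ -0.94013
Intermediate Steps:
(142250 + 288543)/(-415146 - 43083) = 430793/(-458229) = 430793*(-1/458229) = -430793/458229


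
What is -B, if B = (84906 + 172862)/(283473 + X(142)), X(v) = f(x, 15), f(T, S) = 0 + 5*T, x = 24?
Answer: -257768/283593 ≈ -0.90894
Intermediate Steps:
f(T, S) = 5*T
X(v) = 120 (X(v) = 5*24 = 120)
B = 257768/283593 (B = (84906 + 172862)/(283473 + 120) = 257768/283593 ≈ 0.90894)
-B = -1*257768/283593 = -257768/283593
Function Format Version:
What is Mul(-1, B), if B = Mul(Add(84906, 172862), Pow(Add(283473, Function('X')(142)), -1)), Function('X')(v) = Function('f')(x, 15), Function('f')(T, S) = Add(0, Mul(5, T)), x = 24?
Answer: Rational(-257768, 283593) ≈ -0.90894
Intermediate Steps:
Function('f')(T, S) = Mul(5, T)
Function('X')(v) = 120 (Function('X')(v) = Mul(5, 24) = 120)
B = Rational(257768, 283593) (B = Mul(Add(84906, 172862), Pow(Add(283473, 120), -1)) = Mul(257768, Pow(283593, -1)) = Mul(257768, Rational(1, 283593)) = Rational(257768, 283593) ≈ 0.90894)
Mul(-1, B) = Mul(-1, Rational(257768, 283593)) = Rational(-257768, 283593)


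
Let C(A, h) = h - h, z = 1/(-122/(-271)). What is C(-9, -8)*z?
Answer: 0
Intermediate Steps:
z = 271/122 (z = 1/(-122*(-1/271)) = 1/(122/271) = 271/122 ≈ 2.2213)
C(A, h) = 0
C(-9, -8)*z = 0*(271/122) = 0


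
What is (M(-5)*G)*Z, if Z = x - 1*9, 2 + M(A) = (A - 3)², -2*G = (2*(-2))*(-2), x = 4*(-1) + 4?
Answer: 2232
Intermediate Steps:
x = 0 (x = -4 + 4 = 0)
G = -4 (G = -2*(-2)*(-2)/2 = -(-2)*(-2) = -½*8 = -4)
M(A) = -2 + (-3 + A)² (M(A) = -2 + (A - 3)² = -2 + (-3 + A)²)
Z = -9 (Z = 0 - 1*9 = 0 - 9 = -9)
(M(-5)*G)*Z = ((-2 + (-3 - 5)²)*(-4))*(-9) = ((-2 + (-8)²)*(-4))*(-9) = ((-2 + 64)*(-4))*(-9) = (62*(-4))*(-9) = -248*(-9) = 2232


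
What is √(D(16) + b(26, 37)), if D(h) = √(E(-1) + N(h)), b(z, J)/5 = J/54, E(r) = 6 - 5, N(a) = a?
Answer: √(1110 + 324*√17)/18 ≈ 2.7476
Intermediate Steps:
E(r) = 1
b(z, J) = 5*J/54 (b(z, J) = 5*(J/54) = 5*J/54)
D(h) = √(1 + h)
√(D(16) + b(26, 37)) = √(√(1 + 16) + (5/54)*37) = √(√17 + 185/54) = √(185/54 + √17)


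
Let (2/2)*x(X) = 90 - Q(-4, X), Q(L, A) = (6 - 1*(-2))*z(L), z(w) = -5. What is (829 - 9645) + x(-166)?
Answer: -8686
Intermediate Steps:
Q(L, A) = -40 (Q(L, A) = (6 - 1*(-2))*(-5) = (6 + 2)*(-5) = 8*(-5) = -40)
x(X) = 130 (x(X) = 90 - 1*(-40) = 90 + 40 = 130)
(829 - 9645) + x(-166) = (829 - 9645) + 130 = -8816 + 130 = -8686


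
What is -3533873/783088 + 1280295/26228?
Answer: 227474307479/5134708016 ≈ 44.301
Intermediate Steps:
-3533873/783088 + 1280295/26228 = 227474307479/5134708016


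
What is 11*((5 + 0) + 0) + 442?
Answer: 497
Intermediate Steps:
11*((5 + 0) + 0) + 442 = 11*(5 + 0) + 442 = 11*5 + 442 = 55 + 442 = 497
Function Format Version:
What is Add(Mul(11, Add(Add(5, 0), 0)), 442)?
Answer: 497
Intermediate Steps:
Add(Mul(11, Add(Add(5, 0), 0)), 442) = Add(Mul(11, Add(5, 0)), 442) = Add(Mul(11, 5), 442) = Add(55, 442) = 497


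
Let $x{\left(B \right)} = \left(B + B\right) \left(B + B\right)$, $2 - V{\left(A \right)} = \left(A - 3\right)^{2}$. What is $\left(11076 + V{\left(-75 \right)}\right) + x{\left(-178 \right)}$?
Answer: $131730$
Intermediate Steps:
$V{\left(A \right)} = 2 - \left(-3 + A\right)^{2}$ ($V{\left(A \right)} = 2 - \left(A - 3\right)^{2} = 2 - \left(-3 + A\right)^{2}$)
$x{\left(B \right)} = 4 B^{2}$ ($x{\left(B \right)} = 2 B 2 B = 4 B^{2}$)
$\left(11076 + V{\left(-75 \right)}\right) + x{\left(-178 \right)} = \left(11076 + \left(2 - \left(-3 - 75\right)^{2}\right)\right) + 4 \left(-178\right)^{2} = \left(11076 + \left(2 - \left(-78\right)^{2}\right)\right) + 4 \cdot 31684 = \left(11076 + \left(2 - 6084\right)\right) + 126736 = \left(11076 - 6082\right) + 126736 = 4994 + 126736 = 131730$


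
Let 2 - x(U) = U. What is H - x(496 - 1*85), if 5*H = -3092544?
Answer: -3090499/5 ≈ -6.1810e+5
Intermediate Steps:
H = -3092544/5 (H = (1/5)*(-3092544) = -3092544/5 ≈ -6.1851e+5)
x(U) = 2 - U
H - x(496 - 1*85) = -3092544/5 - (2 - (496 - 1*85)) = -3092544/5 - (2 - (496 - 85)) = -3092544/5 - (2 - 1*411) = -3092544/5 - (2 - 411) = -3092544/5 - 1*(-409) = -3092544/5 + 409 = -3090499/5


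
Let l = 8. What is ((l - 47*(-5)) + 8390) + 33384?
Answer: 42017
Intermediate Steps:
((l - 47*(-5)) + 8390) + 33384 = ((8 - 47*(-5)) + 8390) + 33384 = ((8 + 235) + 8390) + 33384 = (243 + 8390) + 33384 = 8633 + 33384 = 42017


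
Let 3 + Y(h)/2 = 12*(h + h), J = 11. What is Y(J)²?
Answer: 272484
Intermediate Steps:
Y(h) = -6 + 48*h (Y(h) = -6 + 2*(12*(h + h)) = -6 + 2*(12*(2*h)) = -6 + 2*(24*h) = -6 + 48*h)
Y(J)² = (-6 + 48*11)² = (-6 + 528)² = 522² = 272484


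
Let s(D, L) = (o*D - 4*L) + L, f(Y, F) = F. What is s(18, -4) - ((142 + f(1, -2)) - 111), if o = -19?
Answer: -359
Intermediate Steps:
s(D, L) = -19*D - 3*L (s(D, L) = (-19*D - 4*L) + L = -19*D - 3*L)
s(18, -4) - ((142 + f(1, -2)) - 111) = (-19*18 - 3*(-4)) - ((142 - 2) - 111) = (-342 + 12) - (140 - 111) = -330 - 1*29 = -330 - 29 = -359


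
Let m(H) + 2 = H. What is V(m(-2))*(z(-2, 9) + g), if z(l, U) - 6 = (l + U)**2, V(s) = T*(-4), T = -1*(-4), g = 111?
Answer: -2656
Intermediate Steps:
T = 4
m(H) = -2 + H
V(s) = -16 (V(s) = 4*(-4) = -16)
z(l, U) = 6 + (U + l)**2 (z(l, U) = 6 + (l + U)**2 = 6 + (U + l)**2)
V(m(-2))*(z(-2, 9) + g) = -16*((6 + (9 - 2)**2) + 111) = -16*((6 + 7**2) + 111) = -16*((6 + 49) + 111) = -16*(55 + 111) = -16*166 = -2656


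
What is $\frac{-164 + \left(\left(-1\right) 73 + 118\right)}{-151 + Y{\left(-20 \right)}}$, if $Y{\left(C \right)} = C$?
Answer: $\frac{119}{171} \approx 0.69591$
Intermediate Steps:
$\frac{-164 + \left(\left(-1\right) 73 + 118\right)}{-151 + Y{\left(-20 \right)}} = \frac{-164 + \left(\left(-1\right) 73 + 118\right)}{-151 - 20} = \frac{-164 + \left(-73 + 118\right)}{-171} = \left(-164 + 45\right) \left(- \frac{1}{171}\right) = \left(-119\right) \left(- \frac{1}{171}\right) = \frac{119}{171}$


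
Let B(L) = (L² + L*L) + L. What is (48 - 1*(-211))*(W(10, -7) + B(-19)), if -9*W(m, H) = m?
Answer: 1636103/9 ≈ 1.8179e+5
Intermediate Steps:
B(L) = L + 2*L² (B(L) = (L² + L²) + L = 2*L² + L = L + 2*L²)
W(m, H) = -m/9
(48 - 1*(-211))*(W(10, -7) + B(-19)) = (48 - 1*(-211))*(-⅑*10 - 19*(1 + 2*(-19))) = (48 + 211)*(-10/9 - 19*(1 - 38)) = 259*(-10/9 - 19*(-37)) = 259*(-10/9 + 703) = 259*(6317/9) = 1636103/9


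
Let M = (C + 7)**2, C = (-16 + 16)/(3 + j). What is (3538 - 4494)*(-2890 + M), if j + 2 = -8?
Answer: 2715996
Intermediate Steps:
j = -10 (j = -2 - 8 = -10)
C = 0 (C = (-16 + 16)/(3 - 10) = 0/(-7) = 0*(-1/7) = 0)
M = 49 (M = (0 + 7)**2 = 7**2 = 49)
(3538 - 4494)*(-2890 + M) = (3538 - 4494)*(-2890 + 49) = -956*(-2841) = 2715996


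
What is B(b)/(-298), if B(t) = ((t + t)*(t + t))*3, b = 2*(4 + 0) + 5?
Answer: -1014/149 ≈ -6.8054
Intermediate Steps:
b = 13 (b = 2*4 + 5 = 8 + 5 = 13)
B(t) = 12*t² (B(t) = ((2*t)*(2*t))*3 = (4*t²)*3 = 12*t²)
B(b)/(-298) = (12*13²)/(-298) = (12*169)*(-1/298) = 2028*(-1/298) = -1014/149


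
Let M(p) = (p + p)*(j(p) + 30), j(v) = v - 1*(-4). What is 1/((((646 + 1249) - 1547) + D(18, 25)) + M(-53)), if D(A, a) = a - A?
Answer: 1/2369 ≈ 0.00042212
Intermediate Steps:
j(v) = 4 + v (j(v) = v + 4 = 4 + v)
M(p) = 2*p*(34 + p) (M(p) = (p + p)*((4 + p) + 30) = (2*p)*(34 + p) = 2*p*(34 + p))
1/((((646 + 1249) - 1547) + D(18, 25)) + M(-53)) = 1/((((646 + 1249) - 1547) + (25 - 1*18)) + 2*(-53)*(34 - 53)) = 1/(((1895 - 1547) + (25 - 18)) + 2*(-53)*(-19)) = 1/((348 + 7) + 2014) = 1/(355 + 2014) = 1/2369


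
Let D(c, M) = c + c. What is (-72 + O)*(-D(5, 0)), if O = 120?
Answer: -480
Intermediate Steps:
D(c, M) = 2*c
(-72 + O)*(-D(5, 0)) = (-72 + 120)*(-2*5) = 48*(-1*10) = 48*(-10) = -480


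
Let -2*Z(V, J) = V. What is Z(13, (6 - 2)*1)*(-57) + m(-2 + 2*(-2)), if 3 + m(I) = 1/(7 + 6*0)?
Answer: 5147/14 ≈ 367.64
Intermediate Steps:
Z(V, J) = -V/2
m(I) = -20/7 (m(I) = -3 + 1/(7 + 6*0) = -3 + 1/(7 + 0) = -3 + 1/7 = -3 + ⅐ = -20/7)
Z(13, (6 - 2)*1)*(-57) + m(-2 + 2*(-2)) = -½*13*(-57) - 20/7 = -13/2*(-57) - 20/7 = 741/2 - 20/7 = 5147/14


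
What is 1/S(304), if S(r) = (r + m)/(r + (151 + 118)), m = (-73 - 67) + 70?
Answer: 191/78 ≈ 2.4487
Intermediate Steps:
m = -70 (m = -140 + 70 = -70)
S(r) = (-70 + r)/(269 + r) (S(r) = (r - 70)/(r + (151 + 118)) = (-70 + r)/(r + 269) = (-70 + r)/(269 + r))
1/S(304) = 1/((-70 + 304)/(269 + 304)) = 1/(234/573) = 1/((1/573)*234) = 1/(78/191) = 191/78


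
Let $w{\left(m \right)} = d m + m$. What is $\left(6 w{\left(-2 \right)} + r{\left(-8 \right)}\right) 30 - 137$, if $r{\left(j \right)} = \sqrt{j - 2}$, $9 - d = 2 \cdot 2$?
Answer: $-2297 + 30 i \sqrt{10} \approx -2297.0 + 94.868 i$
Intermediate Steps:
$d = 5$ ($d = 9 - 2 \cdot 2 = 9 - 4 = 5$)
$r{\left(j \right)} = \sqrt{-2 + j}$
$w{\left(m \right)} = 6 m$ ($w{\left(m \right)} = 5 m + m = 6 m$)
$\left(6 w{\left(-2 \right)} + r{\left(-8 \right)}\right) 30 - 137 = \left(6 \cdot 6 \left(-2\right) + \sqrt{-2 - 8}\right) 30 - 137 = \left(6 \left(-12\right) + \sqrt{-10}\right) 30 - 137 = \left(-72 + i \sqrt{10}\right) 30 - 137 = \left(-2160 + 30 i \sqrt{10}\right) - 137 = -2297 + 30 i \sqrt{10}$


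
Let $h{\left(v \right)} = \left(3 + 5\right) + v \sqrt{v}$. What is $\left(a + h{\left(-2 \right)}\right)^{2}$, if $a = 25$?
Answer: $1081 - 132 i \sqrt{2} \approx 1081.0 - 186.68 i$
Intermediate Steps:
$h{\left(v \right)} = 8 + v^{\frac{3}{2}}$
$\left(a + h{\left(-2 \right)}\right)^{2} = \left(25 + \left(8 + \left(-2\right)^{\frac{3}{2}}\right)\right)^{2} = \left(25 + \left(8 - 2 i \sqrt{2}\right)\right)^{2} = \left(33 - 2 i \sqrt{2}\right)^{2}$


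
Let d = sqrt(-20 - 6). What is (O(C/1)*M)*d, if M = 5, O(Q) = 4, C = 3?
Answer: 20*I*sqrt(26) ≈ 101.98*I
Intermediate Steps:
d = I*sqrt(26) (d = sqrt(-26) = I*sqrt(26) ≈ 5.099*I)
(O(C/1)*M)*d = (4*5)*(I*sqrt(26)) = 20*(I*sqrt(26)) = 20*I*sqrt(26)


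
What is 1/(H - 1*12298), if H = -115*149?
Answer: -1/29433 ≈ -3.3975e-5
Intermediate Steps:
H = -17135
1/(H - 1*12298) = 1/(-17135 - 1*12298) = 1/(-17135 - 12298) = 1/(-29433) = -1/29433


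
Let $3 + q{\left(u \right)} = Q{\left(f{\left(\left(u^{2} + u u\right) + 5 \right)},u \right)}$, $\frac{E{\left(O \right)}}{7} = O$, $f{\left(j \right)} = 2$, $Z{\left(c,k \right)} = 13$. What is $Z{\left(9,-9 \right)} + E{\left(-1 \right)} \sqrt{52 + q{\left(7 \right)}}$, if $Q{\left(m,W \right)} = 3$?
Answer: $13 - 14 \sqrt{13} \approx -37.478$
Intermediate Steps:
$E{\left(O \right)} = 7 O$
$q{\left(u \right)} = 0$ ($q{\left(u \right)} = -3 + 3 = 0$)
$Z{\left(9,-9 \right)} + E{\left(-1 \right)} \sqrt{52 + q{\left(7 \right)}} = 13 + 7 \left(-1\right) \sqrt{52 + 0} = 13 - 7 \sqrt{52} = 13 - 7 \cdot 2 \sqrt{13} = 13 - 14 \sqrt{13}$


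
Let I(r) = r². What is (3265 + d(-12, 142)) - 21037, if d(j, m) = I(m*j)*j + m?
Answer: -34861022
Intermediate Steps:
d(j, m) = m + j³*m² (d(j, m) = (m*j)²*j + m = (j*m)²*j + m = (j²*m²)*j + m = j³*m² + m = m + j³*m²)
(3265 + d(-12, 142)) - 21037 = (3265 + 142*(1 + 142*(-12)³)) - 21037 = (3265 + 142*(1 + 142*(-1728))) - 21037 = (3265 + 142*(1 - 245376)) - 21037 = (3265 + 142*(-245375)) - 21037 = (3265 - 34843250) - 21037 = -34839985 - 21037 = -34861022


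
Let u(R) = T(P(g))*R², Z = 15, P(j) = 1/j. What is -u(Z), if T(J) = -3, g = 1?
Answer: 675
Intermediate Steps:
u(R) = -3*R²
-u(Z) = -(-3)*15² = -(-3)*225 = -1*(-675) = 675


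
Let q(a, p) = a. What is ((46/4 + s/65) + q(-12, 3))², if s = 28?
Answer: 81/16900 ≈ 0.0047929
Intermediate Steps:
((46/4 + s/65) + q(-12, 3))² = ((46/4 + 28/65) - 12)² = ((46*(¼) + 28*(1/65)) - 12)² = ((23/2 + 28/65) - 12)² = (1551/130 - 12)² = (-9/130)² = 81/16900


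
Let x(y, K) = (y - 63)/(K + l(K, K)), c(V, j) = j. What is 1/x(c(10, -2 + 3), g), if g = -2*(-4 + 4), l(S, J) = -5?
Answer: 5/62 ≈ 0.080645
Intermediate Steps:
g = 0 (g = -2*0 = 0)
x(y, K) = (-63 + y)/(-5 + K) (x(y, K) = (y - 63)/(K - 5) = (-63 + y)/(-5 + K))
1/x(c(10, -2 + 3), g) = 1/((-63 + (-2 + 3))/(-5 + 0)) = 1/((-63 + 1)/(-5)) = 1/(-1/5*(-62)) = 1/(62/5) = 5/62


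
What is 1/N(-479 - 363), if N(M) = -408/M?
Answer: 421/204 ≈ 2.0637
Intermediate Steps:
1/N(-479 - 363) = 1/(-408/(-479 - 363)) = 1/(-408/(-842)) = 1/(-408*(-1/842)) = 1/(204/421) = 421/204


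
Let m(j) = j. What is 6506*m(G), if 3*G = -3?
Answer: -6506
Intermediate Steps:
G = -1 (G = (⅓)*(-3) = -1)
6506*m(G) = 6506*(-1) = -6506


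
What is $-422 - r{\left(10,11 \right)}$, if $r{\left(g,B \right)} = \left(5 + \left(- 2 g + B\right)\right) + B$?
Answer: $-429$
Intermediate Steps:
$r{\left(g,B \right)} = 5 - 2 g + 2 B$ ($r{\left(g,B \right)} = \left(5 + \left(B - 2 g\right)\right) + B = \left(5 + B - 2 g\right) + B = 5 - 2 g + 2 B$)
$-422 - r{\left(10,11 \right)} = -422 - \left(5 - 20 + 2 \cdot 11\right) = -422 - \left(5 - 20 + 22\right) = -422 - 7 = -429$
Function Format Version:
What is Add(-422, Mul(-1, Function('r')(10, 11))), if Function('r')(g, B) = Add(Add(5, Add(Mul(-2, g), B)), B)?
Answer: -429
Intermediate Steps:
Function('r')(g, B) = Add(5, Mul(-2, g), Mul(2, B)) (Function('r')(g, B) = Add(Add(5, Add(B, Mul(-2, g))), B) = Add(Add(5, B, Mul(-2, g)), B) = Add(5, Mul(-2, g), Mul(2, B)))
Add(-422, Mul(-1, Function('r')(10, 11))) = Add(-422, Mul(-1, Add(5, Mul(-2, 10), Mul(2, 11)))) = Add(-422, Mul(-1, Add(5, -20, 22))) = Add(-422, Mul(-1, 7)) = Add(-422, -7) = -429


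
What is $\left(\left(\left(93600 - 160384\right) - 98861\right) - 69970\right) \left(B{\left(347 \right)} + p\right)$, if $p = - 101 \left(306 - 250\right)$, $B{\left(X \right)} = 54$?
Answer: $1319915230$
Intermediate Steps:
$p = -5656$ ($p = \left(-101\right) 56 = -5656$)
$\left(\left(\left(93600 - 160384\right) - 98861\right) - 69970\right) \left(B{\left(347 \right)} + p\right) = \left(\left(\left(93600 - 160384\right) - 98861\right) - 69970\right) \left(54 - 5656\right) = \left(\left(-66784 - 98861\right) - 69970\right) \left(-5602\right) = \left(-165645 - 69970\right) \left(-5602\right) = \left(-235615\right) \left(-5602\right) = 1319915230$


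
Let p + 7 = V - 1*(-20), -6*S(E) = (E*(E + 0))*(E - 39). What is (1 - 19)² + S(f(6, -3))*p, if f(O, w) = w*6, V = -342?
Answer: -1012338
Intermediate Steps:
f(O, w) = 6*w
S(E) = -E²*(-39 + E)/6 (S(E) = -E*(E + 0)*(E - 39)/6 = -E*E*(-39 + E)/6 = -E²*(-39 + E)/6)
p = -329 (p = -7 + (-342 - 1*(-20)) = -7 + (-342 + 20) = -7 - 322 = -329)
(1 - 19)² + S(f(6, -3))*p = (1 - 19)² + ((6*(-3))²*(39 - 6*(-3))/6)*(-329) = (-18)² + ((⅙)*(-18)²*(39 - 1*(-18)))*(-329) = 324 + ((⅙)*324*(39 + 18))*(-329) = 324 + ((⅙)*324*57)*(-329) = 324 + 3078*(-329) = 324 - 1012662 = -1012338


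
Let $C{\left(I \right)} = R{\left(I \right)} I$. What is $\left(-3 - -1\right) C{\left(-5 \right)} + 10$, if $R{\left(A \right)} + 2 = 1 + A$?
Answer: $-50$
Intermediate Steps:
$R{\left(A \right)} = -1 + A$ ($R{\left(A \right)} = -2 + \left(1 + A\right) = -1 + A$)
$C{\left(I \right)} = I \left(-1 + I\right)$ ($C{\left(I \right)} = \left(-1 + I\right) I = I \left(-1 + I\right)$)
$\left(-3 - -1\right) C{\left(-5 \right)} + 10 = \left(-3 - -1\right) \left(- 5 \left(-1 - 5\right)\right) + 10 = \left(-3 + 1\right) \left(\left(-5\right) \left(-6\right)\right) + 10 = \left(-2\right) 30 + 10 = -60 + 10 = -50$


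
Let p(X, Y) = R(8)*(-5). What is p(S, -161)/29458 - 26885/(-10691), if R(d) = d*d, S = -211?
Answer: 394278605/157467739 ≈ 2.5039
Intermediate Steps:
R(d) = d**2
p(X, Y) = -320 (p(X, Y) = 8**2*(-5) = 64*(-5) = -320)
p(S, -161)/29458 - 26885/(-10691) = -320/29458 - 26885/(-10691) = -320*1/29458 - 26885*(-1/10691) = -160/14729 + 26885/10691 = 394278605/157467739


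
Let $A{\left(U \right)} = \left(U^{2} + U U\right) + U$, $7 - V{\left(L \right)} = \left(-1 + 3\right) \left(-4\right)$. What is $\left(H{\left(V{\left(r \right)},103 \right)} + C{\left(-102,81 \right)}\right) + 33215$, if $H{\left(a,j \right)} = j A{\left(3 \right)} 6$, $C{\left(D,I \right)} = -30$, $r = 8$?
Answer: $46163$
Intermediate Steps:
$V{\left(L \right)} = 15$ ($V{\left(L \right)} = 7 - \left(-1 + 3\right) \left(-4\right) = 7 - 2 \left(-4\right) = 7 - -8 = 7 + 8 = 15$)
$A{\left(U \right)} = U + 2 U^{2}$ ($A{\left(U \right)} = \left(U^{2} + U^{2}\right) + U = 2 U^{2} + U = U + 2 U^{2}$)
$H{\left(a,j \right)} = 126 j$ ($H{\left(a,j \right)} = j 3 \left(1 + 2 \cdot 3\right) 6 = j 3 \left(1 + 6\right) 6 = j 3 \cdot 7 \cdot 6 = j 21 \cdot 6 = 21 j 6 = 126 j$)
$\left(H{\left(V{\left(r \right)},103 \right)} + C{\left(-102,81 \right)}\right) + 33215 = \left(126 \cdot 103 - 30\right) + 33215 = \left(12978 - 30\right) + 33215 = 12948 + 33215 = 46163$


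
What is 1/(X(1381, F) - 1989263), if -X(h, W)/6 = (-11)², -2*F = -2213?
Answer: -1/1989989 ≈ -5.0251e-7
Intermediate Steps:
F = 2213/2 (F = -½*(-2213) = 2213/2 ≈ 1106.5)
X(h, W) = -726 (X(h, W) = -6*(-11)² = -6*121 = -726)
1/(X(1381, F) - 1989263) = 1/(-726 - 1989263) = 1/(-1989989) = -1/1989989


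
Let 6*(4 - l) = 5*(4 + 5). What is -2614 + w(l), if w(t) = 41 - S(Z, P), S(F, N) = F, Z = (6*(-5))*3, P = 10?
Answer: -2483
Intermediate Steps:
Z = -90 (Z = -30*3 = -90)
l = -7/2 (l = 4 - 5*(4 + 5)/6 = 4 - 5*9/6 = 4 - ⅙*45 = 4 - 15/2 = -7/2 ≈ -3.5000)
w(t) = 131 (w(t) = 41 - 1*(-90) = 41 + 90 = 131)
-2614 + w(l) = -2614 + 131 = -2483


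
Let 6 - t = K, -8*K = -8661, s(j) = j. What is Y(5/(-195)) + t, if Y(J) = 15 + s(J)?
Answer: -331235/312 ≈ -1061.7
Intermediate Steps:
K = 8661/8 (K = -⅛*(-8661) = 8661/8 ≈ 1082.6)
t = -8613/8 (t = 6 - 1*8661/8 = 6 - 8661/8 = -8613/8 ≈ -1076.6)
Y(J) = 15 + J
Y(5/(-195)) + t = (15 + 5/(-195)) - 8613/8 = (15 + 5*(-1/195)) - 8613/8 = (15 - 1/39) - 8613/8 = 584/39 - 8613/8 = -331235/312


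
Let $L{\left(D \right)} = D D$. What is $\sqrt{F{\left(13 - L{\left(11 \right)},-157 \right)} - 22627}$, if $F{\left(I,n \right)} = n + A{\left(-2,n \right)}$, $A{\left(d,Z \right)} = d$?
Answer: $i \sqrt{22786} \approx 150.95 i$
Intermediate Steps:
$L{\left(D \right)} = D^{2}$
$F{\left(I,n \right)} = -2 + n$ ($F{\left(I,n \right)} = n - 2 = -2 + n$)
$\sqrt{F{\left(13 - L{\left(11 \right)},-157 \right)} - 22627} = \sqrt{\left(-2 - 157\right) - 22627} = \sqrt{-159 - 22627} = \sqrt{-22786} = i \sqrt{22786}$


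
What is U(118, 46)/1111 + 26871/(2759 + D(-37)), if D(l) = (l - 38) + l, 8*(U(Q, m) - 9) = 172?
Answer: 59868829/5881634 ≈ 10.179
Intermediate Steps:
U(Q, m) = 61/2 (U(Q, m) = 9 + (⅛)*172 = 9 + 43/2 = 61/2)
D(l) = -38 + 2*l (D(l) = (-38 + l) + l = -38 + 2*l)
U(118, 46)/1111 + 26871/(2759 + D(-37)) = (61/2)/1111 + 26871/(2759 + (-38 + 2*(-37))) = (61/2)*(1/1111) + 26871/(2759 + (-38 - 74)) = 61/2222 + 26871/(2759 - 112) = 61/2222 + 26871/2647 = 59868829/5881634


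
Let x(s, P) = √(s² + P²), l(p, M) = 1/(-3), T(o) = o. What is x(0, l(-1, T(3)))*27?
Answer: 9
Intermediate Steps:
l(p, M) = -⅓
x(s, P) = √(P² + s²)
x(0, l(-1, T(3)))*27 = √((-⅓)² + 0²)*27 = √(⅑ + 0)*27 = √(⅑)*27 = (⅓)*27 = 9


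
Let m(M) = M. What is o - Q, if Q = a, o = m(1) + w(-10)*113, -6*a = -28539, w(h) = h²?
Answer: 13089/2 ≈ 6544.5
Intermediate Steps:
a = 9513/2 (a = -⅙*(-28539) = 9513/2 ≈ 4756.5)
o = 11301 (o = 1 + (-10)²*113 = 1 + 100*113 = 1 + 11300 = 11301)
Q = 9513/2 ≈ 4756.5
o - Q = 11301 - 1*9513/2 = 11301 - 9513/2 = 13089/2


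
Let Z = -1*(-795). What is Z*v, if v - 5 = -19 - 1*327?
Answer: -271095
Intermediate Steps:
Z = 795
v = -341 (v = 5 + (-19 - 1*327) = 5 + (-19 - 327) = 5 - 346 = -341)
Z*v = 795*(-341) = -271095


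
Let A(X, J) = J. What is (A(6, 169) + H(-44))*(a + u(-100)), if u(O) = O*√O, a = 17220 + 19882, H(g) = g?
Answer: 4637750 - 125000*I ≈ 4.6378e+6 - 1.25e+5*I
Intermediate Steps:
a = 37102
u(O) = O^(3/2)
(A(6, 169) + H(-44))*(a + u(-100)) = (169 - 44)*(37102 + (-100)^(3/2)) = 125*(37102 - 1000*I) = 4637750 - 125000*I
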